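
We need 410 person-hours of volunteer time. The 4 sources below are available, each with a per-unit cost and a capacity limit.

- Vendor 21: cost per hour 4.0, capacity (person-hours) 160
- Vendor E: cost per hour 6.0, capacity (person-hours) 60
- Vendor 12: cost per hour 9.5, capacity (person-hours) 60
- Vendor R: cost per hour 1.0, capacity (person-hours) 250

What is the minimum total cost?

Use sources in increasing cost order.
Vendor R (1.0): use full 250 — 160 person-hours to go.
Vendor 21 (4.0): use full 160 — 0 person-hours to go.
Vendor E, Vendor 12: unused.
Cost = 250×1.0 + 160×4.0 = 890.

890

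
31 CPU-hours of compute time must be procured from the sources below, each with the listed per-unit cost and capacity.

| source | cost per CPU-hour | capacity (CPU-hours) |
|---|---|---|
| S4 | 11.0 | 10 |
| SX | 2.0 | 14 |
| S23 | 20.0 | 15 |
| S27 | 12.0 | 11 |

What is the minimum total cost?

222

Fill from the cheapest source first.
Take 14 from SX at 2.0 → need 17 more.
S4 at 11.0: take all 10 CPU-hours → 7 still needed.
S27 (12.0): take the remaining 7 → done.
S23: unused.
Cost = 14×2.0 + 10×11.0 + 7×12.0 = 222.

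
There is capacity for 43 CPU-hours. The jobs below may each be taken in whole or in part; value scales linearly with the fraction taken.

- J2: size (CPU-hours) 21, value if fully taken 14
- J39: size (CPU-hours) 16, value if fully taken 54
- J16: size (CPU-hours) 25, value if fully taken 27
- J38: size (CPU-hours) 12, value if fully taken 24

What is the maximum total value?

Sort by value density: J39 54/16≈3.38, J38 24/12≈2, J16 27/25≈1.08, J2 14/21≈0.667.
All 16 CPU-hours of J39 fit (value 54) — 27 remain.
Take all of J38 (12 CPU-hours, value 24) — 15 CPU-hours left.
15 CPU-hours left: a 15/25 share of J16 gives 27×15/25 = 16.2.
Total value = 94.2.

94.2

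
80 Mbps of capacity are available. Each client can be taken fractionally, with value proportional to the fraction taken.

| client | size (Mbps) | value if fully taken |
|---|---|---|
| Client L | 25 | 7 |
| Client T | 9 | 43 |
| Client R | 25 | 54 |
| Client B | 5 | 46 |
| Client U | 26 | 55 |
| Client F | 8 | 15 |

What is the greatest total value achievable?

Rank by value-to-size ratio: Client B 46/5≈9.2, Client T 43/9≈4.78, Client R 54/25≈2.16, Client U 55/26≈2.12, Client F 15/8≈1.88, Client L 7/25≈0.28.
Take all of Client B (5 Mbps, value 46) ; 75 Mbps left.
Client T: take in full, 9 Mbps for value 43 ; 66 left.
All 25 Mbps of Client R fit (value 54) ; 41 remain.
All 26 Mbps of Client U fit (value 55) ; 15 remain.
Client F: take in full, 8 Mbps for value 15 ; 7 left.
7 Mbps left: a 7/25 share of Client L gives 7×7/25 = 1.96.
Total value = 214.96.

214.96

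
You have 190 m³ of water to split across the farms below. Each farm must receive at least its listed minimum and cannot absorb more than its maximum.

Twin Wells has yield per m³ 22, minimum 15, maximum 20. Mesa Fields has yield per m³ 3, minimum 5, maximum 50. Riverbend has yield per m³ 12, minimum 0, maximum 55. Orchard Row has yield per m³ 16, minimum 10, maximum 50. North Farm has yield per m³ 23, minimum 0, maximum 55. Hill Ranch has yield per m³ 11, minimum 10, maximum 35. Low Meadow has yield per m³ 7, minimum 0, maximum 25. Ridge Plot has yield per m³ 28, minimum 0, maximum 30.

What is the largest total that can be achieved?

Meeting every minimum uses 15+5+0+10+0+10+0+0 = 40 m³, leaving 150.
Order the farms by yield per m³: Ridge Plot 28 > North Farm 23 > Twin Wells 22 > Orchard Row 16 > Riverbend 12 > Hill Ranch 11 > Low Meadow 7 > Mesa Fields 3.
Ridge Plot: +30 to 30 (cap) — 120 left.
North Farm: +55 to 55 (cap) — 65 left.
Give Twin Wells 5 more to hit its cap of 20 — 60 left.
Give Orchard Row 40 more to hit its cap of 50 — 20 left.
Riverbend has room for 55 more but only 20 remain, so it gets 20.
Total = 22×20 + 3×5 + 12×20 + 16×50 + 23×55 + 11×10 + 28×30 = 3710.

3710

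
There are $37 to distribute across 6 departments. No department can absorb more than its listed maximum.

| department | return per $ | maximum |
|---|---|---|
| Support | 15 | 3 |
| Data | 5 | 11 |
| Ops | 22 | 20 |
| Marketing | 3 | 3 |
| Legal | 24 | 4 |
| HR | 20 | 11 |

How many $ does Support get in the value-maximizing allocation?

Rank by return per $: Legal 24 > Ops 22 > HR 20 > Support 15 > Data 5 > Marketing 3.
Give Legal 4 to hit its cap of 4 — 33 left.
Give Ops 20 to hit its cap of 20 — 13 left.
HR: +11 to 11 (cap) — 2 left.
Only 2 left; Support takes them to reach 2.

2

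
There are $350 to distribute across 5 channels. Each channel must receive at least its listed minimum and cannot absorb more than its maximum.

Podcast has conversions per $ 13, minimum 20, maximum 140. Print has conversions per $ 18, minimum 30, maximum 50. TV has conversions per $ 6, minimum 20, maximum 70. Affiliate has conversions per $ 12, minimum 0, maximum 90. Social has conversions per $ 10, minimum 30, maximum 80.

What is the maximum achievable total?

4420

Meeting every minimum uses 20+30+20+0+30 = 100 $, leaving 250.
Highest conversions per $ first: Print 18 > Podcast 13 > Affiliate 12 > Social 10 > TV 6.
Print takes 20 more to reach its cap of 50 → 230 left.
Podcast: +120 to 140 (cap) → 110 left.
Give Affiliate 90 more to hit its cap of 90 → 20 left.
Social has room for 50 more but only 20 remain, so it gets 50.
Total = 13×140 + 18×50 + 6×20 + 12×90 + 10×50 = 4420.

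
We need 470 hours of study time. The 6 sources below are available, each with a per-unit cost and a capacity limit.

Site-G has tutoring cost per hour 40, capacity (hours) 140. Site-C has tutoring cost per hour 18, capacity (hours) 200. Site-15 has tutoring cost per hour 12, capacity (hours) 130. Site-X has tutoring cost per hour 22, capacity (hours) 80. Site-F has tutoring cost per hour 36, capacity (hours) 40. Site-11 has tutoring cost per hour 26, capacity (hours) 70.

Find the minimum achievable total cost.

8480

Cheapest first:
Take 130 from Site-15 at 12 — need 340 more.
Site-C at 18: take all 200 hours — 140 still needed.
Take 80 from Site-X at 22 — need 60 more.
Take 60 from Site-11 at 26 to finish.
Site-F, Site-G: unused.
Cost = 130×12 + 200×18 + 80×22 + 60×26 = 8480.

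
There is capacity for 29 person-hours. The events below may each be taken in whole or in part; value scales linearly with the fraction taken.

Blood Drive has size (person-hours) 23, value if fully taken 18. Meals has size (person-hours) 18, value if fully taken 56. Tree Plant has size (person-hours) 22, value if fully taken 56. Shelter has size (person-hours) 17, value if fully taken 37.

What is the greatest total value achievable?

84

Rank by value-to-size ratio: Meals 56/18≈3.11, Tree Plant 56/22≈2.55, Shelter 37/17≈2.18, Blood Drive 18/23≈0.783.
Meals: take in full, 18 person-hours for value 56 — 11 left.
11 person-hours left: a 11/22 share of Tree Plant gives 56×11/22 = 28.
Total value = 84.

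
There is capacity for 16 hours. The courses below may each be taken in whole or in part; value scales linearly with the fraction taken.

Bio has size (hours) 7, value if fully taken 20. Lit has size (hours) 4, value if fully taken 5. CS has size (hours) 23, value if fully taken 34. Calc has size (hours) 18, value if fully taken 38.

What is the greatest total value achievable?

39

Best value per unit of size first: Bio 20/7≈2.86, Calc 38/18≈2.11, CS 34/23≈1.48, Lit 5/4≈1.25.
All 7 hours of Bio fit (value 20) ; 9 remain.
Only 9 hours remain; take 9/18 of Calc for value 38×9/18 = 19.
Total value = 39.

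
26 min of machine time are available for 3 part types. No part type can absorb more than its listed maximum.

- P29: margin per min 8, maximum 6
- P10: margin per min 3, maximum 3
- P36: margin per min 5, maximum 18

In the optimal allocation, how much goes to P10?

2

Highest margin per min first: P29 8 > P36 5 > P10 3.
Give P29 6 to hit its cap of 6 → 20 left.
P36: +18 to 18 (cap) → 2 left.
P10 has room for 3 but only 2 remain, so it gets 2.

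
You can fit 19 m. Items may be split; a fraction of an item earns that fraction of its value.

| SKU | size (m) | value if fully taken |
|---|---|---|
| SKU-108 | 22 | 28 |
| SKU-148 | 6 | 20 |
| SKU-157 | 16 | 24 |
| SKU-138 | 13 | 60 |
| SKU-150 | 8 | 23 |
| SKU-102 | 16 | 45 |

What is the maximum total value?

Sort by value density: SKU-138 60/13≈4.62, SKU-148 20/6≈3.33, SKU-150 23/8≈2.88, SKU-102 45/16≈2.81, SKU-157 24/16≈1.5, SKU-108 28/22≈1.27.
Take all of SKU-138 (13 m, value 60) — 6 m left.
All 6 m of SKU-148 fit (value 20) — 0 remain.
Total value = 80.

80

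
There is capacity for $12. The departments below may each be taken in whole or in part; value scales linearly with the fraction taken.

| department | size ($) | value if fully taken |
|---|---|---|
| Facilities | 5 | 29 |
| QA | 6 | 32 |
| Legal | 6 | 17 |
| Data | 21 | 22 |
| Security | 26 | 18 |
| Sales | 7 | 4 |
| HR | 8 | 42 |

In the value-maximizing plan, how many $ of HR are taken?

Sort by value density: Facilities 29/5≈5.8, QA 32/6≈5.33, HR 42/8≈5.25, Legal 17/6≈2.83, Data 22/21≈1.05, Security 18/26≈0.692, Sales 4/7≈0.571.
Take all of Facilities (5 $, value 29) — 7 $ left.
Take all of QA (6 $, value 32) — 1 $ left.
Fill the last 1 $ with part of HR: 1/8 of it earns 5.25.

1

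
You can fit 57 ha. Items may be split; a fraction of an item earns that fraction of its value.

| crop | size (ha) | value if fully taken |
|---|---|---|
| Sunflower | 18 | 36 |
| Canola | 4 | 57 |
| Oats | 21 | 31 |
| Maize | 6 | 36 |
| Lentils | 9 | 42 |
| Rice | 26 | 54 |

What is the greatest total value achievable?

213

Rank by value-to-size ratio: Canola 57/4≈14.2, Maize 36/6≈6, Lentils 42/9≈4.67, Rice 54/26≈2.08, Sunflower 36/18≈2, Oats 31/21≈1.48.
Canola: take in full, 4 ha for value 57 → 53 left.
All 6 ha of Maize fit (value 36) → 47 remain.
Lentils: take in full, 9 ha for value 42 → 38 left.
Take all of Rice (26 ha, value 54) → 12 ha left.
Only 12 ha remain; take 12/18 of Sunflower for value 36×12/18 = 24.
Total value = 213.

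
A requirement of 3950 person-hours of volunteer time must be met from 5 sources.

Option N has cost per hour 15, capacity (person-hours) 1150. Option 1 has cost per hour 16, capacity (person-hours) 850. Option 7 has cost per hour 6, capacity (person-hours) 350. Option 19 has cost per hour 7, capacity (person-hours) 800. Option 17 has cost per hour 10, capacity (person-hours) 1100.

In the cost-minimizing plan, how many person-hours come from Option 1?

550

Cheapest first:
Option 7 (6): use full 350 → 3600 person-hours to go.
Option 19 at 7: take all 800 person-hours → 2800 still needed.
Take 1100 from Option 17 at 10 → need 1700 more.
Option N at 15: take all 1150 person-hours → 550 still needed.
Option 1 (16): take the remaining 550 → done.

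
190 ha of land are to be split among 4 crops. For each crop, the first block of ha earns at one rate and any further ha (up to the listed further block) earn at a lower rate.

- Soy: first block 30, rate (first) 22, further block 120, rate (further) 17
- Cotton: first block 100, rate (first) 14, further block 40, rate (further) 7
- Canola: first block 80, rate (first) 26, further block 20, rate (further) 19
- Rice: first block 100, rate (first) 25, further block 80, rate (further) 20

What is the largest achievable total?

4800

Treat each block as its own option and order by rate: Canola/T1 26 > Rice/T1 25 > Soy/T1 22 > Rice/T2 20 > Canola/T2 19 > Soy/T2 17 > Cotton/T1 14 > Cotton/T2 7.
Canola T1 at 26: fill all 80 — 110 left.
Rice/T1 (25): +100 — 10 left.
10 remain; put them into Soy T1 at 22.
Total = 26×80 + 25×100 + 22×10 = 4800.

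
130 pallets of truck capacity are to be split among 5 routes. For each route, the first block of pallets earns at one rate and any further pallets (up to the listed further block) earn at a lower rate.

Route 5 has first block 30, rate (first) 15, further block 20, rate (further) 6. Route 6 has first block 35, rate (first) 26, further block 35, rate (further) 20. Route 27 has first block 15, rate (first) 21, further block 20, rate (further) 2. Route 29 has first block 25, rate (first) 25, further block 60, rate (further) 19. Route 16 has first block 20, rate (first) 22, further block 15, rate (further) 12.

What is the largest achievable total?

Order all 10 blocks by rate: Route 6/first 26 > Route 29/first 25 > Route 16/first 22 > Route 27/first 21 > Route 6/second 20 > Route 29/second 19 > Route 5/first 15 > Route 16/second 12 > Route 5/second 6 > Route 27/second 2.
Route 6 first at 26: fill all 35 → 95 left.
Fill Route 29 first block (25 at 25) → 70 left.
Route 16 first at 22: fill all 20 → 50 left.
Fill Route 27 first block (15 at 21) → 35 left.
Route 6/second (20): +35 → 0 left.
Total = 26×35 + 25×25 + 22×20 + 21×15 + 20×35 = 2990.

2990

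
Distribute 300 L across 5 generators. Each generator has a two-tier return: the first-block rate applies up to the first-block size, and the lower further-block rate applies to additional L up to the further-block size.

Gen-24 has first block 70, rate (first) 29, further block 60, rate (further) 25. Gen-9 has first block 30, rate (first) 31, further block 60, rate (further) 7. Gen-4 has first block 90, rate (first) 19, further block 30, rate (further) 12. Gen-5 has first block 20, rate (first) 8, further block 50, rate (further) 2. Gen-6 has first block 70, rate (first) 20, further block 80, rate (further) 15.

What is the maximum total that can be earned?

7190

Treat each block as its own option and order by rate: Gen-9/first 31 > Gen-24/first 29 > Gen-24/second 25 > Gen-6/first 20 > Gen-4/first 19 > Gen-6/second 15 > Gen-4/second 12 > Gen-5/first 8 > Gen-9/second 7 > Gen-5/second 2.
Gen-9/first (31): +30 ; 270 left.
Gen-24 first at 29: fill all 70 ; 200 left.
Gen-24 second at 25: fill all 60 ; 140 left.
Gen-6/first (20): +70 ; 70 left.
Gen-4/first: +70 of 90 at 19; pool empty.
Total = 31×30 + 29×70 + 25×60 + 20×70 + 19×70 = 7190.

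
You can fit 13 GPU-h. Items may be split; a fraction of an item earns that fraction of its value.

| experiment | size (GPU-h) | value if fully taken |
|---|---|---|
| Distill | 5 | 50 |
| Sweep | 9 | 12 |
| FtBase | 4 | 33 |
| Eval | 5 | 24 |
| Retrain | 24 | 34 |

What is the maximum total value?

102.2

Rank by value-to-size ratio: Distill 50/5≈10, FtBase 33/4≈8.25, Eval 24/5≈4.8, Retrain 34/24≈1.42, Sweep 12/9≈1.33.
Take all of Distill (5 GPU-h, value 50) ; 8 GPU-h left.
FtBase: take in full, 4 GPU-h for value 33 ; 4 left.
Fill the last 4 GPU-h with part of Eval: 4/5 of it earns 19.2.
Total value = 102.2.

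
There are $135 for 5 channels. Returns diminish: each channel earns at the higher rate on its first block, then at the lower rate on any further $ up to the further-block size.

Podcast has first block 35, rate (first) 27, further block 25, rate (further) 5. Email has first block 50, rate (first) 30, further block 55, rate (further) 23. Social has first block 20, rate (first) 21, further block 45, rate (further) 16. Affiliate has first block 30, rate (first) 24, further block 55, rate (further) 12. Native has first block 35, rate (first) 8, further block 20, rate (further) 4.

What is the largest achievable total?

3625

Order all 10 blocks by rate: Email/first 30 > Podcast/first 27 > Affiliate/first 24 > Email/second 23 > Social/first 21 > Social/second 16 > Affiliate/second 12 > Native/first 8 > Podcast/second 5 > Native/second 4.
Email/first (30): +50 → 85 left.
Fill Podcast first block (35 at 27) → 50 left.
Fill Affiliate first block (30 at 24) → 20 left.
Email second at 23: only 20 left, fill 20.
Total = 30×50 + 27×35 + 24×30 + 23×20 = 3625.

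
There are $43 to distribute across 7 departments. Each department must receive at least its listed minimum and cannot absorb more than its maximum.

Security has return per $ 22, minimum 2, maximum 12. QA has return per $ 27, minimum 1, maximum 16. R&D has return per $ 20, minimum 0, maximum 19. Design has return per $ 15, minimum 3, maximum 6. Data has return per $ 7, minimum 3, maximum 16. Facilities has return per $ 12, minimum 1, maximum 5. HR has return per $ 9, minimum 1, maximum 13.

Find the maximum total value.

923

Meeting every minimum uses 2+1+0+3+3+1+1 = 11 $, leaving 32.
Highest return per $ first: QA 27 > Security 22 > R&D 20 > Design 15 > Facilities 12 > HR 9 > Data 7.
QA takes 15 more to reach its cap of 16 — 17 left.
Security takes 10 more to reach its cap of 12 — 7 left.
R&D has room for 19 more but only 7 remain, so it gets 7.
Total = 22×12 + 27×16 + 20×7 + 15×3 + 7×3 + 12×1 + 9×1 = 923.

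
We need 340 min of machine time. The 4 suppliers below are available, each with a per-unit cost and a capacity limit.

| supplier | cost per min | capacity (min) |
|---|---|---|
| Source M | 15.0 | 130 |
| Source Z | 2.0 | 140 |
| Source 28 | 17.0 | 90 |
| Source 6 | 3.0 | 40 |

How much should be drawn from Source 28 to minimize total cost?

30

Fill from the cheapest supplier first.
Source Z (2.0): use full 140 — 200 min to go.
Source 6 at 3.0: take all 40 min — 160 still needed.
Source M (15.0): use full 130 — 30 min to go.
Source 28 (17.0): take the remaining 30 — done.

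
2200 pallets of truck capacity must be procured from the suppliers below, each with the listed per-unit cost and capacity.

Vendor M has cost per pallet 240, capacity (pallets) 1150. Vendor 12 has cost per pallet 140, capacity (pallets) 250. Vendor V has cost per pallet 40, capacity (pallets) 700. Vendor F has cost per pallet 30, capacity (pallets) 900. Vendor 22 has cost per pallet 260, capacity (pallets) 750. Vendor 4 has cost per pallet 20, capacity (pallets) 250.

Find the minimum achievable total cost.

Cheapest first:
Vendor 4 at 20: take all 250 pallets → 1950 still needed.
Vendor F at 30: take all 900 pallets → 1050 still needed.
Take 700 from Vendor V at 40 → need 350 more.
Vendor 12 at 140: take all 250 pallets → 100 still needed.
Take 100 from Vendor M at 240 to finish.
Vendor 22: unused.
Cost = 250×20 + 900×30 + 700×40 + 250×140 + 100×240 = 119000.

119000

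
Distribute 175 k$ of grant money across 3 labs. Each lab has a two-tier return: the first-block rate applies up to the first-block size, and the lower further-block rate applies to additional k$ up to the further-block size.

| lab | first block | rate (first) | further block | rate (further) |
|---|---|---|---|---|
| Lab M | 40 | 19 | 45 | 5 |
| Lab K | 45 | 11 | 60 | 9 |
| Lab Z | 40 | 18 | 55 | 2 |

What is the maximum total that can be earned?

Treat each block as its own option and order by rate: Lab M/tier1 19 > Lab Z/tier1 18 > Lab K/tier1 11 > Lab K/tier2 9 > Lab M/tier2 5 > Lab Z/tier2 2.
Fill Lab M tier1 block (40 at 19) — 135 left.
Fill Lab Z tier1 block (40 at 18) — 95 left.
Lab K tier1 at 11: fill all 45 — 50 left.
50 remain; put them into Lab K tier2 at 9.
Total = 19×40 + 18×40 + 11×45 + 9×50 = 2425.

2425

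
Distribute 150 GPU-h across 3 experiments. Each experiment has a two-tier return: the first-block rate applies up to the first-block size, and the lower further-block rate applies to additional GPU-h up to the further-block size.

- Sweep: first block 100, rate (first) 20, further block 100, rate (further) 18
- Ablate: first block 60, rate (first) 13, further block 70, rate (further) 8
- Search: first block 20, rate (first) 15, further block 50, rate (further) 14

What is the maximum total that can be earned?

Treat each block as its own option and order by rate: Sweep/T1 20 > Sweep/T2 18 > Search/T1 15 > Search/T2 14 > Ablate/T1 13 > Ablate/T2 8.
Fill Sweep T1 block (100 at 20) → 50 left.
Sweep/T2: +50 of 100 at 18; pool empty.
Total = 20×100 + 18×50 = 2900.

2900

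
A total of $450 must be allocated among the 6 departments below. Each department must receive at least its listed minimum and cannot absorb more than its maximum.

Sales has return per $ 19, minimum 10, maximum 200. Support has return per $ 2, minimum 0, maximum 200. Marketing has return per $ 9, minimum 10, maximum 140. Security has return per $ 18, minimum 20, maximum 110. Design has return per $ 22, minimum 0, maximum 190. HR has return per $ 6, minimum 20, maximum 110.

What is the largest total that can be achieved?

Meeting every minimum uses 10+0+10+20+0+20 = 60 $, leaving 390.
Highest return per $ first: Design 22 > Sales 19 > Security 18 > Marketing 9 > HR 6 > Support 2.
Give Design 190 more to hit its cap of 190 ; 200 left.
Give Sales 190 more to hit its cap of 200 ; 10 left.
Only 10 left; Security takes them to reach 30.
Total = 19×200 + 9×10 + 18×30 + 22×190 + 6×20 = 8730.

8730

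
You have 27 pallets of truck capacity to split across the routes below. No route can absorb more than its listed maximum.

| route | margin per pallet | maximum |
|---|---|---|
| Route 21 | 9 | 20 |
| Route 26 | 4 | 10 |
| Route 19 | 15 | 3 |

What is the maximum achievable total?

Order the routes by margin per pallet: Route 19 15 > Route 21 9 > Route 26 4.
Give Route 19 3 to hit its cap of 3 — 24 left.
Route 21 takes 20 to reach its cap of 20 — 4 left.
Route 26: +4 (room for 10) → 4. Pool exhausted.
Total = 9×20 + 4×4 + 15×3 = 241.

241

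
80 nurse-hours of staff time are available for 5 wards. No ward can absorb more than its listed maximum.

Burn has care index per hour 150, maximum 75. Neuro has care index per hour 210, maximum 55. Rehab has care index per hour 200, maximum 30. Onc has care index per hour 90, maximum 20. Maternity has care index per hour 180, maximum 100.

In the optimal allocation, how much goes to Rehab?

Highest care index per hour first: Neuro 210 > Rehab 200 > Maternity 180 > Burn 150 > Onc 90.
Neuro: +55 to 55 (cap) → 25 left.
Rehab: +25 (room for 30) → 25. Pool exhausted.

25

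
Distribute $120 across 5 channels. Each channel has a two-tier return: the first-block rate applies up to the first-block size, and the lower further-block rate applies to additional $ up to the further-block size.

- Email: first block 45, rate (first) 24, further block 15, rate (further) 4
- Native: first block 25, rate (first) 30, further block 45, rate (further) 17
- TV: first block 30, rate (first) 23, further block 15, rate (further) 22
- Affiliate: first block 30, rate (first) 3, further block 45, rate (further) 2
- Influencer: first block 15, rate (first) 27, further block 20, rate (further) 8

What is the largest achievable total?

Treat each block as its own option and order by rate: Native/tier1 30 > Influencer/tier1 27 > Email/tier1 24 > TV/tier1 23 > TV/tier2 22 > Native/tier2 17 > Influencer/tier2 8 > Email/tier2 4 > Affiliate/tier1 3 > Affiliate/tier2 2.
Native/tier1 (30): +25 ; 95 left.
Influencer tier1 at 27: fill all 15 ; 80 left.
Email tier1 at 24: fill all 45 ; 35 left.
TV tier1 at 23: fill all 30 ; 5 left.
5 remain; put them into TV tier2 at 22.
Total = 30×25 + 27×15 + 24×45 + 23×30 + 22×5 = 3035.

3035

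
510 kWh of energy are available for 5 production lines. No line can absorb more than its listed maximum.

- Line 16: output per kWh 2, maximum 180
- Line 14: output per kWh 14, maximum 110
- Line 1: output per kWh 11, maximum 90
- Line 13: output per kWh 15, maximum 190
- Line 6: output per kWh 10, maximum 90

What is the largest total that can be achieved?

6340

Highest output per kWh first: Line 13 15 > Line 14 14 > Line 1 11 > Line 6 10 > Line 16 2.
Give Line 13 190 to hit its cap of 190 → 320 left.
Give Line 14 110 to hit its cap of 110 → 210 left.
Line 1: +90 to 90 (cap) → 120 left.
Give Line 6 90 to hit its cap of 90 → 30 left.
Line 16 has room for 180 but only 30 remain, so it gets 30.
Total = 2×30 + 14×110 + 11×90 + 15×190 + 10×90 = 6340.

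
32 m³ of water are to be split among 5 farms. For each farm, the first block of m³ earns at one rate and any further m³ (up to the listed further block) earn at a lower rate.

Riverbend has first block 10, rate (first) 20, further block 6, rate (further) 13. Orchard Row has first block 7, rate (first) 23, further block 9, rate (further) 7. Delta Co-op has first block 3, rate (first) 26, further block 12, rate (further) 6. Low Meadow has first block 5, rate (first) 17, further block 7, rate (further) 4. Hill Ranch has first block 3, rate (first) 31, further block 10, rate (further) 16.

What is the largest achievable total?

681

Order all 10 blocks by rate: Hill Ranch/T1 31 > Delta Co-op/T1 26 > Orchard Row/T1 23 > Riverbend/T1 20 > Low Meadow/T1 17 > Hill Ranch/T2 16 > Riverbend/T2 13 > Orchard Row/T2 7 > Delta Co-op/T2 6 > Low Meadow/T2 4.
Hill Ranch/T1 (31): +3 → 29 left.
Fill Delta Co-op T1 block (3 at 26) → 26 left.
Orchard Row T1 at 23: fill all 7 → 19 left.
Riverbend/T1 (20): +10 → 9 left.
Low Meadow/T1 (17): +5 → 4 left.
Hill Ranch/T2: +4 of 10 at 16; pool empty.
Total = 31×3 + 26×3 + 23×7 + 20×10 + 17×5 + 16×4 = 681.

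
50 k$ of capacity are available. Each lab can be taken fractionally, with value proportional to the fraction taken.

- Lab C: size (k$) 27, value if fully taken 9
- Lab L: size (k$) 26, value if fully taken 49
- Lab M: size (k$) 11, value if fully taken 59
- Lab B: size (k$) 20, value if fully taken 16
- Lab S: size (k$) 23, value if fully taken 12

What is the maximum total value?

118.4

Sort by value density: Lab M 59/11≈5.36, Lab L 49/26≈1.88, Lab B 16/20≈0.8, Lab S 12/23≈0.522, Lab C 9/27≈0.333.
Take all of Lab M (11 k$, value 59) — 39 k$ left.
Lab L: take in full, 26 k$ for value 49 — 13 left.
13 k$ left: a 13/20 share of Lab B gives 16×13/20 = 10.4.
Total value = 118.4.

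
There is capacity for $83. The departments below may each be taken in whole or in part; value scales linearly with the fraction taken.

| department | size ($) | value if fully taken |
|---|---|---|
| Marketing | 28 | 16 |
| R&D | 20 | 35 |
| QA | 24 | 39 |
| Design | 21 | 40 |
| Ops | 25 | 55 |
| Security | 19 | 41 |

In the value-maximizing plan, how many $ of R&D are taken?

18

Best value per unit of size first: Ops 55/25≈2.2, Security 41/19≈2.16, Design 40/21≈1.9, R&D 35/20≈1.75, QA 39/24≈1.62, Marketing 16/28≈0.571.
Take all of Ops (25 $, value 55) ; 58 $ left.
Security: take in full, 19 $ for value 41 ; 39 left.
All 21 $ of Design fit (value 40) ; 18 remain.
18 $ left: a 18/20 share of R&D gives 35×18/20 = 31.5.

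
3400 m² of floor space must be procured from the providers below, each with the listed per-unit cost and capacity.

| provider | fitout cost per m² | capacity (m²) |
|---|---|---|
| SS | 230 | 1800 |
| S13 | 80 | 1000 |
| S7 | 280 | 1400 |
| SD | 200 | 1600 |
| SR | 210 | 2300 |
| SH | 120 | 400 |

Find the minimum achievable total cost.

Cheapest first:
Take 1000 from S13 at 80 — need 2400 more.
SH (120): use full 400 — 2000 m² to go.
Take 1600 from SD at 200 — need 400 more.
Take 400 from SR at 210 to finish.
SS, S7: unused.
Cost = 1000×80 + 400×120 + 1600×200 + 400×210 = 532000.

532000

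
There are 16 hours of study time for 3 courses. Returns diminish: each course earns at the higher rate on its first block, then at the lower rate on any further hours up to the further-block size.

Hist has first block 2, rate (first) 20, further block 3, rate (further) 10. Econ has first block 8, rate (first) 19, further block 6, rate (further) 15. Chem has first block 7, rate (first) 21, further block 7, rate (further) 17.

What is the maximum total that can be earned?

Rank every tier by rate: Chem/T1 21 > Hist/T1 20 > Econ/T1 19 > Chem/T2 17 > Econ/T2 15 > Hist/T2 10.
Chem T1 at 21: fill all 7 ; 9 left.
Hist T1 at 20: fill all 2 ; 7 left.
Econ T1 at 19: only 7 left, fill 7.
Total = 21×7 + 20×2 + 19×7 = 320.

320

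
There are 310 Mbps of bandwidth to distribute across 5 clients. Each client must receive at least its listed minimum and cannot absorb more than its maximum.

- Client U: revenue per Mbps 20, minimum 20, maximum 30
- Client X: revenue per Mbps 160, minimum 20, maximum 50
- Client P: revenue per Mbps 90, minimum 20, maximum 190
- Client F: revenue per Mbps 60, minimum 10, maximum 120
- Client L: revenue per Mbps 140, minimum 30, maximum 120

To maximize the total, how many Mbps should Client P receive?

Meeting every minimum uses 20+20+20+10+30 = 100 Mbps, leaving 210.
Order the clients by revenue per Mbps: Client X 160 > Client L 140 > Client P 90 > Client F 60 > Client U 20.
Give Client X 30 more to hit its cap of 50 → 180 left.
Client L: +90 to 120 (cap) → 90 left.
Client P: +90 (room for 170) → 110. Pool exhausted.

110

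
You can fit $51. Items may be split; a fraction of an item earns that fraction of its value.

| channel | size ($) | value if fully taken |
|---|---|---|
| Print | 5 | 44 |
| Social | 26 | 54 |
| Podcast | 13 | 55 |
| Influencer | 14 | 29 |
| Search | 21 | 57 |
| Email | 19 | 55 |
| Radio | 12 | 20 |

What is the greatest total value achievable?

192

Rank by value-to-size ratio: Print 44/5≈8.8, Podcast 55/13≈4.23, Email 55/19≈2.89, Search 57/21≈2.71, Social 54/26≈2.08, Influencer 29/14≈2.07, Radio 20/12≈1.67.
Print: take in full, 5 $ for value 44 ; 46 left.
Take all of Podcast (13 $, value 55) ; 33 $ left.
All 19 $ of Email fit (value 55) ; 14 remain.
Only 14 $ remain; take 14/21 of Search for value 57×14/21 = 38.
Total value = 192.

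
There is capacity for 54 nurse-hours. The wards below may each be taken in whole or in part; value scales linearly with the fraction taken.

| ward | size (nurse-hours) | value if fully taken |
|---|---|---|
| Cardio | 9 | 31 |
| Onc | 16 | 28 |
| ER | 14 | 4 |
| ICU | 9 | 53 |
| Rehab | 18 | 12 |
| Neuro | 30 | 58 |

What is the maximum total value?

152.5

Rank by value-to-size ratio: ICU 53/9≈5.89, Cardio 31/9≈3.44, Neuro 58/30≈1.93, Onc 28/16≈1.75, Rehab 12/18≈0.667, ER 4/14≈0.286.
Take all of ICU (9 nurse-hours, value 53) → 45 nurse-hours left.
Cardio: take in full, 9 nurse-hours for value 31 → 36 left.
Take all of Neuro (30 nurse-hours, value 58) → 6 nurse-hours left.
6 nurse-hours left: a 6/16 share of Onc gives 28×6/16 = 10.5.
Total value = 152.5.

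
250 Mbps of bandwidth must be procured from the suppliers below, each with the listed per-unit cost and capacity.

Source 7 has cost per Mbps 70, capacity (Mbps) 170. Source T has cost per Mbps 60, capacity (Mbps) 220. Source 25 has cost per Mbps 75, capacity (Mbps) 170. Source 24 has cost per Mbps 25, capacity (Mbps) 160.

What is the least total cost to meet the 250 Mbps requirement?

9400

Cheapest first:
Source 24 (25): use full 160 — 90 Mbps to go.
Source T at 60: take 90 of its 220 — requirement met.
Source 7, Source 25: unused.
Cost = 160×25 + 90×60 = 9400.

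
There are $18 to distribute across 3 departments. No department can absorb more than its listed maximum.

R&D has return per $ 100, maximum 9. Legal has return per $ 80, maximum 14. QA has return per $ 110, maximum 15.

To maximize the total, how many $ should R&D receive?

3

Order the departments by return per $: QA 110 > R&D 100 > Legal 80.
Give QA 15 to hit its cap of 15 ; 3 left.
R&D has room for 9 but only 3 remain, so it gets 3.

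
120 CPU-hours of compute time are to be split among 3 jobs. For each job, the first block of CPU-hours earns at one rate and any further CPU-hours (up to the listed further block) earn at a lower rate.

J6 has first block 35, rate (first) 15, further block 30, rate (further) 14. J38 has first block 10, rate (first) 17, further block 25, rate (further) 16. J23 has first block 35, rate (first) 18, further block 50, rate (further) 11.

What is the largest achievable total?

1935

Rank every tier by rate: J23/first 18 > J38/first 17 > J38/second 16 > J6/first 15 > J6/second 14 > J23/second 11.
J23 first at 18: fill all 35 → 85 left.
J38/first (17): +10 → 75 left.
Fill J38 second block (25 at 16) → 50 left.
Fill J6 first block (35 at 15) → 15 left.
15 remain; put them into J6 second at 14.
Total = 18×35 + 17×10 + 16×25 + 15×35 + 14×15 = 1935.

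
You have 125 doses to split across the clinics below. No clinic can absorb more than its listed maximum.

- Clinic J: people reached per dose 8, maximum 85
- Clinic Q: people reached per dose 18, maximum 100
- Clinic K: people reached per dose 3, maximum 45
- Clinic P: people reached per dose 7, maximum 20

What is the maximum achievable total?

Order the clinics by people reached per dose: Clinic Q 18 > Clinic J 8 > Clinic P 7 > Clinic K 3.
Give Clinic Q 100 to hit its cap of 100 → 25 left.
Clinic J: +25 (room for 85) → 25. Pool exhausted.
Total = 8×25 + 18×100 = 2000.

2000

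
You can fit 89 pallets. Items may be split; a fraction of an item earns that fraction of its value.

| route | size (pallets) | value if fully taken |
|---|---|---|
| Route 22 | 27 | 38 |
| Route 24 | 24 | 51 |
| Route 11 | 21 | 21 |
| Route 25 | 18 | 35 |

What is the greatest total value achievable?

Sort by value density: Route 24 51/24≈2.12, Route 25 35/18≈1.94, Route 22 38/27≈1.41, Route 11 21/21≈1.
Take all of Route 24 (24 pallets, value 51) → 65 pallets left.
Route 25: take in full, 18 pallets for value 35 → 47 left.
All 27 pallets of Route 22 fit (value 38) → 20 remain.
Fill the last 20 pallets with part of Route 11: 20/21 of it earns 20.
Total value = 144.

144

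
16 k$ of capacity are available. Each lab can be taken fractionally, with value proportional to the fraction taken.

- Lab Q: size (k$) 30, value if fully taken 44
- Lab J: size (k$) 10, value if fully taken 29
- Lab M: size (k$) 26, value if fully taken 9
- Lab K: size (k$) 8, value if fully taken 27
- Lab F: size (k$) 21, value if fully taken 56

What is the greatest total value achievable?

Rank by value-to-size ratio: Lab K 27/8≈3.38, Lab J 29/10≈2.9, Lab F 56/21≈2.67, Lab Q 44/30≈1.47, Lab M 9/26≈0.346.
All 8 k$ of Lab K fit (value 27) ; 8 remain.
Only 8 k$ remain; take 8/10 of Lab J for value 29×8/10 = 23.2.
Total value = 50.2.

50.2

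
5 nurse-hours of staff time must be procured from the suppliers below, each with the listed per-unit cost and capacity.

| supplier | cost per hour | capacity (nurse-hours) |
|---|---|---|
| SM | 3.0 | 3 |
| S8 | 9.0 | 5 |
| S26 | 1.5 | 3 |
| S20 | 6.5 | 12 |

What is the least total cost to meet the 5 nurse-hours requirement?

Use suppliers in increasing cost order.
Take 3 from S26 at 1.5 — need 2 more.
Take 2 from SM at 3.0 to finish.
S20, S8: unused.
Cost = 3×1.5 + 2×3.0 = 10.5.

10.5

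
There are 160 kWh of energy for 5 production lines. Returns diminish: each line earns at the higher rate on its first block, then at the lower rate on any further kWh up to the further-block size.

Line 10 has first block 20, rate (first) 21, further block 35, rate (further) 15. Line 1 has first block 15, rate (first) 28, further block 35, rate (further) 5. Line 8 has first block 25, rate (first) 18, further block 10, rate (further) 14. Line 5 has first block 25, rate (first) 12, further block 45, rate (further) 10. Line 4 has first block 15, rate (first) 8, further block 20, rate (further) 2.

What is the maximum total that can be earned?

2555

Rank every tier by rate: Line 1/tier1 28 > Line 10/tier1 21 > Line 8/tier1 18 > Line 10/tier2 15 > Line 8/tier2 14 > Line 5/tier1 12 > Line 5/tier2 10 > Line 4/tier1 8 > Line 1/tier2 5 > Line 4/tier2 2.
Fill Line 1 tier1 block (15 at 28) → 145 left.
Fill Line 10 tier1 block (20 at 21) → 125 left.
Line 8 tier1 at 18: fill all 25 → 100 left.
Line 10 tier2 at 15: fill all 35 → 65 left.
Line 8 tier2 at 14: fill all 10 → 55 left.
Line 5/tier1 (12): +25 → 30 left.
Line 5 tier2 at 10: only 30 left, fill 30.
Total = 28×15 + 21×20 + 18×25 + 15×35 + 14×10 + 12×25 + 10×30 = 2555.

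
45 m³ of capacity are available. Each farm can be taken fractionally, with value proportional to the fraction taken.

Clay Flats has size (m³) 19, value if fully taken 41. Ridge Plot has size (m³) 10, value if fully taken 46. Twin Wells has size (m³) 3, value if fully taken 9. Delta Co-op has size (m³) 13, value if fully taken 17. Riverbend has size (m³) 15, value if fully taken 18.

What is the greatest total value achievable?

Rank by value-to-size ratio: Ridge Plot 46/10≈4.6, Twin Wells 9/3≈3, Clay Flats 41/19≈2.16, Delta Co-op 17/13≈1.31, Riverbend 18/15≈1.2.
All 10 m³ of Ridge Plot fit (value 46) → 35 remain.
Twin Wells: take in full, 3 m³ for value 9 → 32 left.
Clay Flats: take in full, 19 m³ for value 41 → 13 left.
Take all of Delta Co-op (13 m³, value 17) → 0 m³ left.
Total value = 113.

113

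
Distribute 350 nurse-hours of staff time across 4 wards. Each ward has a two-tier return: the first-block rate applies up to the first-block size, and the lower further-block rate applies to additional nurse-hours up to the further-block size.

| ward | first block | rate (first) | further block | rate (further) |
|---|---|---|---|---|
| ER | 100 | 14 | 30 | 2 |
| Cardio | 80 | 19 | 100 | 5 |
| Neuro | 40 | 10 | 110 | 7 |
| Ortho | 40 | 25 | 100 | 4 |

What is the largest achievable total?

Order all 8 blocks by rate: Ortho/first 25 > Cardio/first 19 > ER/first 14 > Neuro/first 10 > Neuro/second 7 > Cardio/second 5 > Ortho/second 4 > ER/second 2.
Fill Ortho first block (40 at 25) — 310 left.
Cardio first at 19: fill all 80 — 230 left.
ER/first (14): +100 — 130 left.
Neuro/first (10): +40 — 90 left.
90 remain; put them into Neuro second at 7.
Total = 25×40 + 19×80 + 14×100 + 10×40 + 7×90 = 4950.

4950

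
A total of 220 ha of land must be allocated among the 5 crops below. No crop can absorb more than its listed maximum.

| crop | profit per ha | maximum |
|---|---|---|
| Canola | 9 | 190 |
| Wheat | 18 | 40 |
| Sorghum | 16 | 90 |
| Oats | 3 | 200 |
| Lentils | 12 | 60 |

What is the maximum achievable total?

3150

Order the crops by profit per ha: Wheat 18 > Sorghum 16 > Lentils 12 > Canola 9 > Oats 3.
Wheat: +40 to 40 (cap) — 180 left.
Sorghum: +90 to 90 (cap) — 90 left.
Lentils takes 60 to reach its cap of 60 — 30 left.
Canola has room for 190 but only 30 remain, so it gets 30.
Total = 9×30 + 18×40 + 16×90 + 12×60 = 3150.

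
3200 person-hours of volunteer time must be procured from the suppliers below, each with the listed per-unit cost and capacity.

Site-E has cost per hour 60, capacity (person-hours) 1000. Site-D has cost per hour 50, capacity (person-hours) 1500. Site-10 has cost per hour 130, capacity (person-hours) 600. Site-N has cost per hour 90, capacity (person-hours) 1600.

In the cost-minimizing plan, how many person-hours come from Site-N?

Cheapest first:
Take 1500 from Site-D at 50 → need 1700 more.
Site-E (60): use full 1000 → 700 person-hours to go.
Take 700 from Site-N at 90 to finish.
Site-10: unused.

700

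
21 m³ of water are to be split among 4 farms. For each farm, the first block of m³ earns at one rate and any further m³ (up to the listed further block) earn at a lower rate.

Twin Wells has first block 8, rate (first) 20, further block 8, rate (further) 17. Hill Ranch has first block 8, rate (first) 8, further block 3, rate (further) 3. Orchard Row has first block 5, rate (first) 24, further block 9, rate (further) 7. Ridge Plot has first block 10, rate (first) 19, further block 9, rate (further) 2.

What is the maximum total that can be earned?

432

Rank every tier by rate: Orchard Row/tier1 24 > Twin Wells/tier1 20 > Ridge Plot/tier1 19 > Twin Wells/tier2 17 > Hill Ranch/tier1 8 > Orchard Row/tier2 7 > Hill Ranch/tier2 3 > Ridge Plot/tier2 2.
Fill Orchard Row tier1 block (5 at 24) — 16 left.
Twin Wells tier1 at 20: fill all 8 — 8 left.
Ridge Plot tier1 at 19: only 8 left, fill 8.
Total = 24×5 + 20×8 + 19×8 = 432.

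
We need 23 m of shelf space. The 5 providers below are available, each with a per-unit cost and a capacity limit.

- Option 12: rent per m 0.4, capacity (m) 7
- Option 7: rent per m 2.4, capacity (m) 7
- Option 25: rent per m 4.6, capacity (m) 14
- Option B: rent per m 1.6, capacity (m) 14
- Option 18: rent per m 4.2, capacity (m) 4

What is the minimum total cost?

30

Cheapest first:
Option 12 at 0.4: take all 7 m ; 16 still needed.
Take 14 from Option B at 1.6 ; need 2 more.
Take 2 from Option 7 at 2.4 to finish.
Option 18, Option 25: unused.
Cost = 7×0.4 + 14×1.6 + 2×2.4 = 30.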